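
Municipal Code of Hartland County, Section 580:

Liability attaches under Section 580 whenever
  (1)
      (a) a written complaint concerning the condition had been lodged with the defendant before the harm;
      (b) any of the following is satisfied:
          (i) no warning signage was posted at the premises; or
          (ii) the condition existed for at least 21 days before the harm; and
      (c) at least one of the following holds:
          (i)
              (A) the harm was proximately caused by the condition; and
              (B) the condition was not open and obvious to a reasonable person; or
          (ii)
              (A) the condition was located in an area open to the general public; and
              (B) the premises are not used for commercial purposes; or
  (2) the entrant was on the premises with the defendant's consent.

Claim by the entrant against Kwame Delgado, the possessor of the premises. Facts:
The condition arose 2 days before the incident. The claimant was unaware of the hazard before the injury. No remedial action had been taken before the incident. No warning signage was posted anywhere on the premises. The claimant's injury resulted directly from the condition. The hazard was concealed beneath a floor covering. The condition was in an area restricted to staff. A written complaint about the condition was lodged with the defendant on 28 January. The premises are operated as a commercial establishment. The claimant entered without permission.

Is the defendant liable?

Yes — liable.

(a) complaint lodged — satisfied.
(i) no signage posted — satisfied.
(ii) condition ≥21 days old — fails.
(b) = T OR F = true.
(A) proximate cause — met.
(B) not open/obvious — met.
So (i) is satisfied (T AND T).
(A) public area — not met.
(B) not (commercial use) — fails.
(ii): F AND F → false.
(c): T OR F → true.
(1): T AND T AND T → true.
(2) consent to enter — fails.
Overall = T OR F = true.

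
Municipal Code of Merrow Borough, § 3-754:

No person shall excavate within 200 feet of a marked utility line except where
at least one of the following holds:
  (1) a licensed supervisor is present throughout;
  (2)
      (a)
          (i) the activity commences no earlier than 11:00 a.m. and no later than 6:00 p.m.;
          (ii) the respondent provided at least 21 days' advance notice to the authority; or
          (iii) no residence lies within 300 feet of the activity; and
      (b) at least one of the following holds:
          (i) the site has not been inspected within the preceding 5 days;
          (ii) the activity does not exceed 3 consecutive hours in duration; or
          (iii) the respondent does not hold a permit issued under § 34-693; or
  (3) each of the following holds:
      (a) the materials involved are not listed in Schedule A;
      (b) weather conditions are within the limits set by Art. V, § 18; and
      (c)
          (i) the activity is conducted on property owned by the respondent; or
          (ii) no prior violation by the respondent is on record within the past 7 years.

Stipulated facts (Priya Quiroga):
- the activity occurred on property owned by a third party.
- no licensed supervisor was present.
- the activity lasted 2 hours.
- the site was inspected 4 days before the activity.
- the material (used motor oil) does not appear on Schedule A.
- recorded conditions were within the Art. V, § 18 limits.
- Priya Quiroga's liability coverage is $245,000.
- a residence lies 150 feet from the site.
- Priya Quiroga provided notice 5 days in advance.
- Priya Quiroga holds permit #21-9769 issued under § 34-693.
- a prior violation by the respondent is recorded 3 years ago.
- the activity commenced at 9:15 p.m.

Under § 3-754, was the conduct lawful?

No — unlawful.

(1) supervisor present — fails.
(i) start within hours — not satisfied.
(ii) ≥21 days' notice — not met.
(iii) no residence in 300 ft — not met.
(a) = F OR F OR F = false.
(i) not (site inspected) — not met.
(ii) ≤ 3 hrs duration — met.
(iii) not (holds permit) — not satisfied.
So (b) is satisfied (F OR T OR F).
So (2) is not satisfied (F AND T).
(a) not (Schedule A material) — satisfied.
(b) weather ok — satisfied.
(i) own property — not met.
(ii) no prior violation — fails.
(c) = F OR F = false.
So (3) is not satisfied (T AND T AND F).
Overall: F OR F OR F → false.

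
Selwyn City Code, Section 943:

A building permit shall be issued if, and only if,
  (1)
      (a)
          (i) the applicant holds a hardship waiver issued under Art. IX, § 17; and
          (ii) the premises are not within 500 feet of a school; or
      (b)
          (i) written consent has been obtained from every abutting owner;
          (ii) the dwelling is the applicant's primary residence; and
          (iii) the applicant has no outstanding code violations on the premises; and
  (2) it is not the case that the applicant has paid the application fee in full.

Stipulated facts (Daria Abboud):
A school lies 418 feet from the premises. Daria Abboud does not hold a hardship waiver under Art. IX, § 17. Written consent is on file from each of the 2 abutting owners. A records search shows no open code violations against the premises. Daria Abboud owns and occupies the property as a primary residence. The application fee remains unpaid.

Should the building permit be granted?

Yes — granted.

(i) hardship waiver — not satisfied.
(ii) ≥500 ft from school — not met.
So (a) is not satisfied (F AND F).
(i) all abutters consent — satisfied.
(ii) primary residence — met.
(iii) no code violations — holds.
(b): T AND T AND T → true.
(1): F OR T → true.
(2) not (fee paid) — satisfied.
Overall = T AND T = true.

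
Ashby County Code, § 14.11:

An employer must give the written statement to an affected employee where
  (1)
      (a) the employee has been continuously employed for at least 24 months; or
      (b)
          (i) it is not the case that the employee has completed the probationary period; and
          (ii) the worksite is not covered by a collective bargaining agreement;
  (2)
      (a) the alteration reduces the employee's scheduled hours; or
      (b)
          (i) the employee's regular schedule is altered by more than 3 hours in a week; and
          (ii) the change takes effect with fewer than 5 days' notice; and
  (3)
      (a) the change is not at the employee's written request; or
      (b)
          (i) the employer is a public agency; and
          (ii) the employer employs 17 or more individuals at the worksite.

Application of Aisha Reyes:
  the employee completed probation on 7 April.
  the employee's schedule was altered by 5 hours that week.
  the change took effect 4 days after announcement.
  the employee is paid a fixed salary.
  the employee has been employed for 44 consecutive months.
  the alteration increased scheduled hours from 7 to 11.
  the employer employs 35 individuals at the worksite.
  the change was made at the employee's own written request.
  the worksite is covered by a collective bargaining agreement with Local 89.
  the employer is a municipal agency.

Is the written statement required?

Yes — required.

(a) tenure ≥ 24 mo. — met.
(i) not (past probation) — not met.
(ii) no CBA — not satisfied.
So (b) is not satisfied (F AND F).
(1): T OR F → true.
(a) hours reduced — fails.
(i) schedule shift > 3h — met.
(ii) < 5 days' notice — holds.
So (b) is satisfied (T AND T).
(2): F OR T → true.
(a) not employee-requested — not satisfied.
(i) public agency — holds.
(ii) ≥ 17 at site — holds.
(b): T AND T → true.
So (3) is satisfied (F OR T).
Overall = T AND T AND T = true.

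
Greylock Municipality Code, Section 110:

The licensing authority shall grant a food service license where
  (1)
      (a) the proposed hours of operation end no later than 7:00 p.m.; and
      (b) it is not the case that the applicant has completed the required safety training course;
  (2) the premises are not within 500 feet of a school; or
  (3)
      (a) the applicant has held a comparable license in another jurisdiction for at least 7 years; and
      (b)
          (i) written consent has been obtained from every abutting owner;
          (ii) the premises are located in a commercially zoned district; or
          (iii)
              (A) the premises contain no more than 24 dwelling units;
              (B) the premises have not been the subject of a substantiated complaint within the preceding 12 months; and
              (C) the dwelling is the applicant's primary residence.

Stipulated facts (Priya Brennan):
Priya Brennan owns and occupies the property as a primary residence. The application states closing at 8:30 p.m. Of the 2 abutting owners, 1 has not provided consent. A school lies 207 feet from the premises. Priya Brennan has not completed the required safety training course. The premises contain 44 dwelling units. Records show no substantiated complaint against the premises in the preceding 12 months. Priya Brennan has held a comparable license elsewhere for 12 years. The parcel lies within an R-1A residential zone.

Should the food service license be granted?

(a) closes by 7 p.m. — fails.
(b) not (safety training) — satisfied.
So (1) is not satisfied (F AND T).
(2) ≥500 ft from school — not met.
(a) prior license ≥ 7 yr — met.
(i) all abutters consent — not met.
(ii) commercially zoned — not met.
(A) ≤ 24 units — fails.
(B) no complaint in 12 mo. — holds.
(C) primary residence — satisfied.
(iii) = F AND T AND T = false.
(b): F OR F OR F → false.
(3) = T AND F = false.
Overall = F OR F OR F = false.

No — denied.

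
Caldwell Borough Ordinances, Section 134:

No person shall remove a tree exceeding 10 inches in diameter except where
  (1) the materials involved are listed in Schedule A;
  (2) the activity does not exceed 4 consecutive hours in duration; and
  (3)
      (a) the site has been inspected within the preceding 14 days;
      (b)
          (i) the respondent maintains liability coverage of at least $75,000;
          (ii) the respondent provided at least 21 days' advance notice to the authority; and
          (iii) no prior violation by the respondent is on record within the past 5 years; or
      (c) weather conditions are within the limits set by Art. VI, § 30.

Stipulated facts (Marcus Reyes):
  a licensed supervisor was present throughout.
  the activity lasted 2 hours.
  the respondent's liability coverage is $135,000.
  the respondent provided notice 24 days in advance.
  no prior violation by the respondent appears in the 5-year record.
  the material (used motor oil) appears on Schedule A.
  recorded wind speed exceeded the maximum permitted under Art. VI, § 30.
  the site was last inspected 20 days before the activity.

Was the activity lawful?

Yes — lawful.

(1) Schedule A material — met.
(2) ≤ 4 hrs duration — holds.
(a) site inspected — fails.
(i) coverage ≥ $75,000 — met.
(ii) ≥21 days' notice — met.
(iii) no prior violation — met.
(b): T AND T AND T → true.
(c) weather ok — not satisfied.
(3): F OR T OR F → true.
So Overall is satisfied (T AND T AND T).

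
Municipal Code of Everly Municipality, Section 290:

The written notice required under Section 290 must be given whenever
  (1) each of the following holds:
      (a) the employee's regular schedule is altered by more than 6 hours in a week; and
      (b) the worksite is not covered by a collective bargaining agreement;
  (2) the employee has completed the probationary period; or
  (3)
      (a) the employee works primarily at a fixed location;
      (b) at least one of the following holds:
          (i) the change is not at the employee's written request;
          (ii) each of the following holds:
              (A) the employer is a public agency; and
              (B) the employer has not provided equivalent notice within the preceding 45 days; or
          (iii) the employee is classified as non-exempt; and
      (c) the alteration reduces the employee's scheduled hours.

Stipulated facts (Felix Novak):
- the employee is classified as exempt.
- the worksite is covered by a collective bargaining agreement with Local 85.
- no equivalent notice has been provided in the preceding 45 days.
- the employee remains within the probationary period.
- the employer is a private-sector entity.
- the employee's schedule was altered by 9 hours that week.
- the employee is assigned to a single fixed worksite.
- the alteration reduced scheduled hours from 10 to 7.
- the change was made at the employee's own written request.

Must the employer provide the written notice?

No — not required.

(a) schedule shift > 6h — met.
(b) no CBA — fails.
(1): T AND F → false.
(2) past probation — not satisfied.
(a) fixed location — met.
(i) not employee-requested — not met.
(A) public agency — fails.
(B) no recent notice — holds.
(ii) = F AND T = false.
(iii) non-exempt — fails.
So (b) is not satisfied (F OR F OR F).
(c) hours reduced — holds.
So (3) is not satisfied (T AND F AND T).
So Overall is not satisfied (F OR F OR F).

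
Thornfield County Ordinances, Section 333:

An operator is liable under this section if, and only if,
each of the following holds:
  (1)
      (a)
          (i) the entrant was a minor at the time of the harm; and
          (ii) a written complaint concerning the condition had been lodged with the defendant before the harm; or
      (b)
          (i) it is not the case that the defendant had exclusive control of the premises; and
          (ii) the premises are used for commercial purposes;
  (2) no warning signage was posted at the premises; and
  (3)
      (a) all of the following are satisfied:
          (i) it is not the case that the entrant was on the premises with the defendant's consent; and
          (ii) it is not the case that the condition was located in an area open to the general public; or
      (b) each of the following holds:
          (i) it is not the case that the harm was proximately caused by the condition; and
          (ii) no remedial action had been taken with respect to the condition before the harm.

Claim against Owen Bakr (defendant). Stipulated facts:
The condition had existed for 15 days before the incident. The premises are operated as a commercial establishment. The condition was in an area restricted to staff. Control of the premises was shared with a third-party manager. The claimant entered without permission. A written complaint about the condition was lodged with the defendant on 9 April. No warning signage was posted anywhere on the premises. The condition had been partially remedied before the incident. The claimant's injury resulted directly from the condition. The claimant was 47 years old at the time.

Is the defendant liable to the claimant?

(i) entrant a minor — fails.
(ii) complaint lodged — holds.
(a): F AND T → false.
(i) not (exclusive control) — satisfied.
(ii) commercial use — met.
So (b) is satisfied (T AND T).
(1) = F OR T = true.
(2) no signage posted — satisfied.
(i) not (consent to enter) — met.
(ii) not (public area) — met.
(a) = T AND T = true.
(i) not (proximate cause) — not met.
(ii) no remedial action — not met.
(b) = F AND F = false.
So (3) is satisfied (T OR F).
Overall = T AND T AND T = true.

Yes — liable.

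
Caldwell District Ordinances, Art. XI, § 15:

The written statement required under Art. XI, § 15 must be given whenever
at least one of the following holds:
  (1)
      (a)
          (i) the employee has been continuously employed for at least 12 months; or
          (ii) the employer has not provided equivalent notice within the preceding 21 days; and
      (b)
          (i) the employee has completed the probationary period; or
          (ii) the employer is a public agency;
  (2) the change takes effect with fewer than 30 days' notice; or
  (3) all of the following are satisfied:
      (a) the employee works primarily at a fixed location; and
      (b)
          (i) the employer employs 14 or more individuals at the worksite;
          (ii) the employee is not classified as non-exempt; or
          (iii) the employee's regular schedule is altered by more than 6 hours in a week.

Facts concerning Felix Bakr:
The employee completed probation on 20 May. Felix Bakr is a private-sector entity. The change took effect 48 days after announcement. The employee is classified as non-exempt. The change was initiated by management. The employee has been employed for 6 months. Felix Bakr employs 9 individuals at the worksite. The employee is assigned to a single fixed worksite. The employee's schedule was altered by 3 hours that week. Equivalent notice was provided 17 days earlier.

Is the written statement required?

(i) tenure ≥ 12 mo. — fails.
(ii) no recent notice — not met.
(a): F OR F → false.
(i) past probation — met.
(ii) public agency — not satisfied.
So (b) is satisfied (T OR F).
(1): F AND T → false.
(2) < 30 days' notice — fails.
(a) fixed location — met.
(i) ≥ 14 at site — fails.
(ii) not (non-exempt) — not met.
(iii) schedule shift > 6h — not satisfied.
(b): F OR F OR F → false.
(3): T AND F → false.
So Overall is not satisfied (F OR F OR F).

No — not required.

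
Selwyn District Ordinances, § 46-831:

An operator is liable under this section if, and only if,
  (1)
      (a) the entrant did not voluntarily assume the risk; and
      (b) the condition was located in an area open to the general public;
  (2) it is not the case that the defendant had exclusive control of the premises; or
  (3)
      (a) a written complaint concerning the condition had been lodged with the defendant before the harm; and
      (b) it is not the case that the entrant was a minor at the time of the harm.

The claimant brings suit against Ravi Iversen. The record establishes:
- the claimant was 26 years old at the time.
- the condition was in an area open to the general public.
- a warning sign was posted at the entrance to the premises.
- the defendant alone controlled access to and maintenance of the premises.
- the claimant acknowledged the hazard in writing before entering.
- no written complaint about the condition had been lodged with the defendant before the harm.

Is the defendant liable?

(a) no assumed risk — fails.
(b) public area — satisfied.
(1): F AND T → false.
(2) not (exclusive control) — fails.
(a) complaint lodged — fails.
(b) not (entrant a minor) — met.
(3) = F AND T = false.
Overall: F OR F OR F → false.

No — not liable.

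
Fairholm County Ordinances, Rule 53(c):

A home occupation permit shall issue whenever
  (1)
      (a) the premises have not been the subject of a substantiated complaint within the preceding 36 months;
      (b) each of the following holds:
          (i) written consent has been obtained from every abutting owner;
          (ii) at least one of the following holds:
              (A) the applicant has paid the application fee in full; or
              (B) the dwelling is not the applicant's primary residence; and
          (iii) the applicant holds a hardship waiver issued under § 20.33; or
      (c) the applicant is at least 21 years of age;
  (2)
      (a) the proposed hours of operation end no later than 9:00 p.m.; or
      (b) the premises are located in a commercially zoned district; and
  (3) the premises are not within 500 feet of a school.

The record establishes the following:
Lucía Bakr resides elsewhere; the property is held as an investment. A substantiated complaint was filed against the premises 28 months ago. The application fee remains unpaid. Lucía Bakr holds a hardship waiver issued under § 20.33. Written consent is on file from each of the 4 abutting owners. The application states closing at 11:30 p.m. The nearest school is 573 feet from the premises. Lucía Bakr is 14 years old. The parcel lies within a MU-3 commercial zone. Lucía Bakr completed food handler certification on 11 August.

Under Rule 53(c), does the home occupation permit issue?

Yes — granted.

(a) no complaint in 36 mo. — fails.
(i) all abutters consent — satisfied.
(A) fee paid — not satisfied.
(B) not (primary residence) — satisfied.
(ii) = F OR T = true.
(iii) hardship waiver — holds.
(b): T AND T AND T → true.
(c) age ≥ 21 — not satisfied.
(1): F OR T OR F → true.
(a) closes by 9 p.m. — not met.
(b) commercially zoned — holds.
So (2) is satisfied (F OR T).
(3) ≥500 ft from school — met.
Overall = T AND T AND T = true.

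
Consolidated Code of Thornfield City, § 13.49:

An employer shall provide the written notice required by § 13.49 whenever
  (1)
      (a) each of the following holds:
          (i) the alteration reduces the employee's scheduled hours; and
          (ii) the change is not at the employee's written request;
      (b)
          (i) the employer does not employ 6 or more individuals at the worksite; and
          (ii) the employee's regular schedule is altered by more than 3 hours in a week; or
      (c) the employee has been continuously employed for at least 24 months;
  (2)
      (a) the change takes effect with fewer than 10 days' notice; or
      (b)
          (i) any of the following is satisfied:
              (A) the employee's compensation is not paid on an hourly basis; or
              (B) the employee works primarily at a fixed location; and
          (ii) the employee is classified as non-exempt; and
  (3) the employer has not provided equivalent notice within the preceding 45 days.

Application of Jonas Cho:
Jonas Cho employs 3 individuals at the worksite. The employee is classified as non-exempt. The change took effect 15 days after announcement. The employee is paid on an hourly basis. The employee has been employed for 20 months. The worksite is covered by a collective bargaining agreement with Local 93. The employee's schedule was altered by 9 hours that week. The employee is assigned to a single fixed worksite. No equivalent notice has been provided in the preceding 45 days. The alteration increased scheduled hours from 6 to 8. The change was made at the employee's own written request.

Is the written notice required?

(i) hours reduced — not satisfied.
(ii) not employee-requested — not met.
(a) = F AND F = false.
(i) not (≥ 6 at site) — satisfied.
(ii) schedule shift > 3h — met.
(b) = T AND T = true.
(c) tenure ≥ 24 mo. — fails.
So (1) is satisfied (F OR T OR F).
(a) < 10 days' notice — not met.
(A) not (hourly-paid) — fails.
(B) fixed location — holds.
So (i) is satisfied (F OR T).
(ii) non-exempt — satisfied.
(b): T AND T → true.
(2): F OR T → true.
(3) no recent notice — satisfied.
Overall: T AND T AND T → true.

Yes — required.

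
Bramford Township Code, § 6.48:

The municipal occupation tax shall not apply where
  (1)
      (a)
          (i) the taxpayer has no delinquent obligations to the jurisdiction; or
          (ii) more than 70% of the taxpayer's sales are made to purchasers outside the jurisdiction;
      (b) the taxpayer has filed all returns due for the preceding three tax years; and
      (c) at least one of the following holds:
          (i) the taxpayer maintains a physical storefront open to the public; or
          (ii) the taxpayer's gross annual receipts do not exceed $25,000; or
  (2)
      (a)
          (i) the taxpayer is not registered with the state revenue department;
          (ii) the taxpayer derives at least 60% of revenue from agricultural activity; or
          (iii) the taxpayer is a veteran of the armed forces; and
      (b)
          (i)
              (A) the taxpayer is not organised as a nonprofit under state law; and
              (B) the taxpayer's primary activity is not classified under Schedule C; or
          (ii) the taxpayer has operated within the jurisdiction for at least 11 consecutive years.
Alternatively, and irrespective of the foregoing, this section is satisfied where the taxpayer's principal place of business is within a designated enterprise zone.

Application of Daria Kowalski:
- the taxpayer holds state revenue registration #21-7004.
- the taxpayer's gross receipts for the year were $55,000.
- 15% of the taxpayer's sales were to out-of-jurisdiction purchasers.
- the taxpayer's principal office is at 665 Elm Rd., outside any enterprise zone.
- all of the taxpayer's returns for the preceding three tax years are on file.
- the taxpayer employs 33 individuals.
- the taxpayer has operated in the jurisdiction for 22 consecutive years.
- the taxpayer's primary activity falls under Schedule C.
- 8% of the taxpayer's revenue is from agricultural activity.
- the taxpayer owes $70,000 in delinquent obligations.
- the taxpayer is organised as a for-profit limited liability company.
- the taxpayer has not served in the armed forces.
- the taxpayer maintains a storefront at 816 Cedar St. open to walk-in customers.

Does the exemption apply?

(i) no delinquency — not satisfied.
(ii) >70% out-of-jur. sales — fails.
So (a) is not satisfied (F OR F).
(b) returns current — met.
(i) has storefront — satisfied.
(ii) receipts ≤ $25,000 — fails.
So (c) is satisfied (T OR F).
(1) = F AND T AND T = false.
(i) not (state-registered) — fails.
(ii) ≥60% agricultural — not satisfied.
(iii) veteran — not satisfied.
(a): F OR F OR F → false.
(A) not (nonprofit) — holds.
(B) not (Schedule C activity) — fails.
So (i) is not satisfied (T AND F).
(ii) ≥ 11 yrs in jurisdiction — met.
(b) = F OR T = true.
(2) = F AND T = false.
So Overall is not satisfied (F OR F).
Exception (in enterprise zone) — not satisfied.
Result: main false OR exception false → false.

No — not exempt.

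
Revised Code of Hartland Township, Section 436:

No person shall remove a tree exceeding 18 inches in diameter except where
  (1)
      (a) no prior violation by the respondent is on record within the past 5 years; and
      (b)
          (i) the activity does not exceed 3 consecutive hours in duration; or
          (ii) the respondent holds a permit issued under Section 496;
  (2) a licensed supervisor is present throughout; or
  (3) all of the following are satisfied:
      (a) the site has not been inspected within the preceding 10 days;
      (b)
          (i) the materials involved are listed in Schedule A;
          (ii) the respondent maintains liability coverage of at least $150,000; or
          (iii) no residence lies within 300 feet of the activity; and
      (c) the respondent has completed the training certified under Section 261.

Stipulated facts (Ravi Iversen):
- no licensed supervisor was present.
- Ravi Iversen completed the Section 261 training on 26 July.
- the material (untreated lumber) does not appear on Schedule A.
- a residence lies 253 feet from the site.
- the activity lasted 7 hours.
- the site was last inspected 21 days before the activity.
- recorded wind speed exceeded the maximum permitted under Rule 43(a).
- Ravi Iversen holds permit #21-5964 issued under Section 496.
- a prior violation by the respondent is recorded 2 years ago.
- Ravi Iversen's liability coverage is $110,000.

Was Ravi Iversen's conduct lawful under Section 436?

(a) no prior violation — not satisfied.
(i) ≤ 3 hrs duration — not met.
(ii) holds permit — satisfied.
(b): F OR T → true.
(1) = F AND T = false.
(2) supervisor present — not met.
(a) not (site inspected) — met.
(i) Schedule A material — not met.
(ii) coverage ≥ $150,000 — fails.
(iii) no residence in 300 ft — not met.
So (b) is not satisfied (F OR F OR F).
(c) training certified — holds.
(3) = T AND F AND T = false.
Overall = F OR F OR F = false.

No — unlawful.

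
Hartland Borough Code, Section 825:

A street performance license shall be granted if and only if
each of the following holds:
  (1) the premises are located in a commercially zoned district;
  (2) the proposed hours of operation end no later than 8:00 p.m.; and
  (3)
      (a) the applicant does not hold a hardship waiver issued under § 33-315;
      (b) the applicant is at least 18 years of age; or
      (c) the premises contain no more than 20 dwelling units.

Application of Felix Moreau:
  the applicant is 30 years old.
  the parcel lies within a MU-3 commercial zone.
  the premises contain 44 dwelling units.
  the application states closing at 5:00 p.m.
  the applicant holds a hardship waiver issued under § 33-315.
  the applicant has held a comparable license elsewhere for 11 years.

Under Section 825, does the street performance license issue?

Yes — granted.

(1) commercially zoned — met.
(2) closes by 8 p.m. — satisfied.
(a) not (hardship waiver) — not satisfied.
(b) age ≥ 18 — holds.
(c) ≤ 20 units — not satisfied.
(3): F OR T OR F → true.
Overall = T AND T AND T = true.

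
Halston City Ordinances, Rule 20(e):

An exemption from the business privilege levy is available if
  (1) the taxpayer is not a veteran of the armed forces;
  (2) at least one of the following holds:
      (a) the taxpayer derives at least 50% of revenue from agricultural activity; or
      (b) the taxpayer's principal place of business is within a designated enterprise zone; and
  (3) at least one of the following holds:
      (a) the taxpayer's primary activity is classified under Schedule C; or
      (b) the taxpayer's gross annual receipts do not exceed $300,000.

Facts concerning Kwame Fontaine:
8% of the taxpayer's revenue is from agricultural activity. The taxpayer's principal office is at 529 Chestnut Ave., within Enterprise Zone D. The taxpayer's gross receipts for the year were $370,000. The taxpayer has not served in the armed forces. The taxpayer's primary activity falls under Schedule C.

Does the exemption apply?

Yes — exempt.

(1) not (veteran) — holds.
(a) ≥50% agricultural — not satisfied.
(b) in enterprise zone — holds.
So (2) is satisfied (F OR T).
(a) Schedule C activity — met.
(b) receipts ≤ $300,000 — not met.
So (3) is satisfied (T OR F).
Overall = T AND T AND T = true.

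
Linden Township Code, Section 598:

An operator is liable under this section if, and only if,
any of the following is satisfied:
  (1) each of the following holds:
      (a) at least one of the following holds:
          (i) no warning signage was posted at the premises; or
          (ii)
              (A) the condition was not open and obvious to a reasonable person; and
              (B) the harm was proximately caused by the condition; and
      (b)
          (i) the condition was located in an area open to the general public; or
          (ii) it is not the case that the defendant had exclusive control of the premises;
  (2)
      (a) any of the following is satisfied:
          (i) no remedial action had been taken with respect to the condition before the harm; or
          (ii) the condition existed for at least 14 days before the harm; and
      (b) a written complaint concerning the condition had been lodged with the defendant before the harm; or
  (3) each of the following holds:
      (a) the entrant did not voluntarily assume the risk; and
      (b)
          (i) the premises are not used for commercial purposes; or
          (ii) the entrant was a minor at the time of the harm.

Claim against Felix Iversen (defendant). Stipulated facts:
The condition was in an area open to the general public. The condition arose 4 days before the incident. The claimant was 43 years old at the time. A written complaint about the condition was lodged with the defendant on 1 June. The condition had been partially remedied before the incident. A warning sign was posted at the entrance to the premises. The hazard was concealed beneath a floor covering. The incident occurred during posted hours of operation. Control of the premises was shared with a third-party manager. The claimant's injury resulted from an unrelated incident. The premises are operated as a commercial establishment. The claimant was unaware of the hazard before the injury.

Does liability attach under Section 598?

(i) no signage posted — fails.
(A) not open/obvious — satisfied.
(B) proximate cause — fails.
(ii): T AND F → false.
So (a) is not satisfied (F OR F).
(i) public area — satisfied.
(ii) not (exclusive control) — met.
(b) = T OR T = true.
(1): F AND T → false.
(i) no remedial action — not met.
(ii) condition ≥14 days old — fails.
(a): F OR F → false.
(b) complaint lodged — met.
(2) = F AND T = false.
(a) no assumed risk — satisfied.
(i) not (commercial use) — not satisfied.
(ii) entrant a minor — not met.
(b) = F OR F = false.
(3): T AND F → false.
So Overall is not satisfied (F OR F OR F).

No — not liable.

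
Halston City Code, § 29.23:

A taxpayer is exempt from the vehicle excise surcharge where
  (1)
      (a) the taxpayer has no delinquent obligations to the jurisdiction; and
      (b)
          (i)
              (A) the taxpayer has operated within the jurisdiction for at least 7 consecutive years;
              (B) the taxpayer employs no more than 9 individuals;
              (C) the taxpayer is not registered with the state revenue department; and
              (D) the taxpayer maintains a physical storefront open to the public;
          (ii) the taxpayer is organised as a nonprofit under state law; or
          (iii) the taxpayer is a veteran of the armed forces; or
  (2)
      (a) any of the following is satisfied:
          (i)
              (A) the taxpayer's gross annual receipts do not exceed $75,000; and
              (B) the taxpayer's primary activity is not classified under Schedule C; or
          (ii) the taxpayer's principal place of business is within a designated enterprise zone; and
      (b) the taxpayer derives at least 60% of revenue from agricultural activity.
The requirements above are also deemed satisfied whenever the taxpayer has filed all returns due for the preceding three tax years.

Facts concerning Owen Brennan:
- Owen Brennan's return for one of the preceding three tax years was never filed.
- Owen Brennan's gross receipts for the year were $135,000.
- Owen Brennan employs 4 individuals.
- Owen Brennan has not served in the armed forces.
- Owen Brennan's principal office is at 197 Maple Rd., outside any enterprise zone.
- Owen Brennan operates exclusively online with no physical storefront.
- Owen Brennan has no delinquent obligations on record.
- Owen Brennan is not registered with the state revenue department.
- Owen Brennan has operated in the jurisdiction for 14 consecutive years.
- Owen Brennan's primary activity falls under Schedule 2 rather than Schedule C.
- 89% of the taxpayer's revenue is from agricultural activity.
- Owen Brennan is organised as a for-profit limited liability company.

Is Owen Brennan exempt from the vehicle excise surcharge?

(a) no delinquency — holds.
(A) ≥ 7 yrs in jurisdiction — met.
(B) ≤ 9 employees — met.
(C) not (state-registered) — satisfied.
(D) has storefront — not met.
(i): T AND T AND T AND F → false.
(ii) nonprofit — fails.
(iii) veteran — not satisfied.
(b): F OR F OR F → false.
(1) = T AND F = false.
(A) receipts ≤ $75,000 — not satisfied.
(B) not (Schedule C activity) — satisfied.
(i): F AND T → false.
(ii) in enterprise zone — fails.
So (a) is not satisfied (F OR F).
(b) ≥60% agricultural — holds.
(2) = F AND T = false.
Overall: F OR F → false.
Exception (returns current) — not satisfied.
Result: main false OR exception false → false.

No — not exempt.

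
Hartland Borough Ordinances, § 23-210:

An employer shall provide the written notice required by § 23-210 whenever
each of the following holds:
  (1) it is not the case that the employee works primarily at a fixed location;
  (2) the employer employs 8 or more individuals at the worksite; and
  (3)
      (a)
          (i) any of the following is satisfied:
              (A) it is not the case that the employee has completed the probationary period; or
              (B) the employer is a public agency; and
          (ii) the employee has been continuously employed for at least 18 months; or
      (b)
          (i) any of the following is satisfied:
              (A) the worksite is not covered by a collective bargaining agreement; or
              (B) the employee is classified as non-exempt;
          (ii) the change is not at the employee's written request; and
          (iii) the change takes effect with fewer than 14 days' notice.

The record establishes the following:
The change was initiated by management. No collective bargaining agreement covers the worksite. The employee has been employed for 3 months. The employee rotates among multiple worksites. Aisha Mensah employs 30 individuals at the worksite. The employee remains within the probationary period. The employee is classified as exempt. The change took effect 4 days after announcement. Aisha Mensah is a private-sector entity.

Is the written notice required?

Yes — required.

(1) not (fixed location) — satisfied.
(2) ≥ 8 at site — holds.
(A) not (past probation) — holds.
(B) public agency — not satisfied.
(i): T OR F → true.
(ii) tenure ≥ 18 mo. — fails.
So (a) is not satisfied (T AND F).
(A) no CBA — holds.
(B) non-exempt — not met.
(i) = T OR F = true.
(ii) not employee-requested — satisfied.
(iii) < 14 days' notice — satisfied.
(b): T AND T AND T → true.
(3) = F OR T = true.
Overall = T AND T AND T = true.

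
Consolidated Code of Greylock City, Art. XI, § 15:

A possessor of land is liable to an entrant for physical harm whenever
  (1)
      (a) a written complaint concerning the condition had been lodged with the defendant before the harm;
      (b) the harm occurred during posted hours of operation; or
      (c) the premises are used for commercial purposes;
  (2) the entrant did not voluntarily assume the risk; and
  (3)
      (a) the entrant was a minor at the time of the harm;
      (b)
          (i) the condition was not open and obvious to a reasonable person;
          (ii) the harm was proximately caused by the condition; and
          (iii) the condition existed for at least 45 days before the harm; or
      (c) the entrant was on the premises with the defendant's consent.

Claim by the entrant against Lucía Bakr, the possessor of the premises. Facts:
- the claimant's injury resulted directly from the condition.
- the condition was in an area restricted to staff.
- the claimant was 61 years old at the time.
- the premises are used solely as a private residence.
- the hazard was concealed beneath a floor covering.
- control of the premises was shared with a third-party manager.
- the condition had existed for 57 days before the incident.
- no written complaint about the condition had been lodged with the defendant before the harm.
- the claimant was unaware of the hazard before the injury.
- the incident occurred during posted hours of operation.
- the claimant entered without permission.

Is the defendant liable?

Yes — liable.

(a) complaint lodged — not met.
(b) during posted hours — met.
(c) commercial use — not satisfied.
So (1) is satisfied (F OR T OR F).
(2) no assumed risk — met.
(a) entrant a minor — not satisfied.
(i) not open/obvious — holds.
(ii) proximate cause — met.
(iii) condition ≥45 days old — holds.
(b) = T AND T AND T = true.
(c) consent to enter — fails.
(3) = F OR T OR F = true.
Overall = T AND T AND T = true.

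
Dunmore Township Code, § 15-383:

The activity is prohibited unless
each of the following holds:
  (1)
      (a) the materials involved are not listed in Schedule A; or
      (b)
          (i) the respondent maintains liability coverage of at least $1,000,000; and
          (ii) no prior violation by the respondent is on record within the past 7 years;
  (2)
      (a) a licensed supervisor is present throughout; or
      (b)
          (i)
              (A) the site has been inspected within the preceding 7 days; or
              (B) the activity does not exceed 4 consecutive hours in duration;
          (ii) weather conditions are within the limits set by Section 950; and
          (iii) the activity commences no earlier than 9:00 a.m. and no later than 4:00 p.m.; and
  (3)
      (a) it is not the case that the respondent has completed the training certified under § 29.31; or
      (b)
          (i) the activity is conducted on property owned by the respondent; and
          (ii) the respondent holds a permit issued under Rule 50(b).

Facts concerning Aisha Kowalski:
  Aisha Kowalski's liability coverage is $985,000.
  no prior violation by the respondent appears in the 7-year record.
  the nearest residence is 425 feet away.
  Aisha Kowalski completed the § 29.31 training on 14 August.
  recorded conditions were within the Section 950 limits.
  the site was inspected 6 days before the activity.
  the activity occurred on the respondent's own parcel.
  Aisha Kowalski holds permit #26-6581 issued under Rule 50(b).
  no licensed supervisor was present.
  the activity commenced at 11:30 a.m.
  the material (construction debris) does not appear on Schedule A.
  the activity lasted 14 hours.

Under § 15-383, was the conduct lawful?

Yes — lawful.

(a) not (Schedule A material) — holds.
(i) coverage ≥ $1,000,000 — not met.
(ii) no prior violation — satisfied.
(b) = F AND T = false.
(1): T OR F → true.
(a) supervisor present — not satisfied.
(A) site inspected — met.
(B) ≤ 4 hrs duration — not satisfied.
So (i) is satisfied (T OR F).
(ii) weather ok — holds.
(iii) start within hours — holds.
(b) = T AND T AND T = true.
(2): F OR T → true.
(a) not (training certified) — fails.
(i) own property — satisfied.
(ii) holds permit — holds.
So (b) is satisfied (T AND T).
(3): F OR T → true.
Overall: T AND T AND T → true.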